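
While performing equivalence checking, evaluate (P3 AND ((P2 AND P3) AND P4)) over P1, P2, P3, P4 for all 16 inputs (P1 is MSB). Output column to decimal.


Formula: (P3 AND ((P2 AND P3) AND P4)) over P1, P2, P3, P4 (16 rows)
Evaluate each row (bits = P1,P2,P3,P4, MSB first):
  row 0 [0000]: (0 AND ((0 AND 0) AND 0)) -> 0
  row 1 [0001]: (0 AND ((0 AND 0) AND 1)) -> 0
  row 2 [0010]: (1 AND ((0 AND 1) AND 0)) -> 0
  row 3 [0011]: (1 AND ((0 AND 1) AND 1)) -> 0
  row 4 [0100]: (0 AND ((1 AND 0) AND 0)) -> 0
  row 5 [0101]: (0 AND ((1 AND 0) AND 1)) -> 0
  row 6 [0110]: (1 AND ((1 AND 1) AND 0)) -> 0
  row 7 [0111]: (1 AND ((1 AND 1) AND 1)) -> 1
  row 8 [1000]: (0 AND ((0 AND 0) AND 0)) -> 0
  row 9 [1001]: (0 AND ((0 AND 0) AND 1)) -> 0
  row 10 [1010]: (1 AND ((0 AND 1) AND 0)) -> 0
  row 11 [1011]: (1 AND ((0 AND 1) AND 1)) -> 0
  row 12 [1100]: (0 AND ((1 AND 0) AND 0)) -> 0
  row 13 [1101]: (0 AND ((1 AND 0) AND 1)) -> 0
  row 14 [1110]: (1 AND ((1 AND 1) AND 0)) -> 0
  row 15 [1111]: (1 AND ((1 AND 1) AND 1)) -> 1
Full result column, 4 rows per line (P1,P2 fixed per line; P3,P4 runs 00..11 left to right):
  rows 0-3 [P1,P2=00]: 0000  = hex 0
  rows 4-7 [P1,P2=01]: 0001  = hex 1
  rows 8-11 [P1,P2=10]: 0000  = hex 0
  rows 12-15 [P1,P2=11]: 0001  = hex 1
Output column (row 0 .. row 15) = 0000000100000001
Output column grouped in 4s = 0000 0001 0000 0001 = 0x0101
Convert to decimal digit by digit (value = value*16 + digit):
  0 -> 0
  0*16 + 1 = 1
  1*16 + 0 = 16
  16*16 + 1 = 257
Decimal = 257

257


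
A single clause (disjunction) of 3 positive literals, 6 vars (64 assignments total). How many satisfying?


Step 1: Total=2^6=64
Step 2: Unsat when all 3 false: 2^3=8
Step 3: Sat=64-8=56

56


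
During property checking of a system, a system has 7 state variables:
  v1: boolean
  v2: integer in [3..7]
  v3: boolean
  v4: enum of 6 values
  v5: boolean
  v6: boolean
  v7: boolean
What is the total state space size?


State space = product of domain sizes of all variables.
Domain sizes:
  v1 (boolean): 2
  v2 (integer in [3..7]): 5
  v3 (boolean): 2
  v4 (enum of 6 values): 6
  v5 (boolean): 2
  v6 (boolean): 2
  v7 (boolean): 2
Product = 2 * 5 * 2 * 6 * 2 * 2 * 2 = 960

960


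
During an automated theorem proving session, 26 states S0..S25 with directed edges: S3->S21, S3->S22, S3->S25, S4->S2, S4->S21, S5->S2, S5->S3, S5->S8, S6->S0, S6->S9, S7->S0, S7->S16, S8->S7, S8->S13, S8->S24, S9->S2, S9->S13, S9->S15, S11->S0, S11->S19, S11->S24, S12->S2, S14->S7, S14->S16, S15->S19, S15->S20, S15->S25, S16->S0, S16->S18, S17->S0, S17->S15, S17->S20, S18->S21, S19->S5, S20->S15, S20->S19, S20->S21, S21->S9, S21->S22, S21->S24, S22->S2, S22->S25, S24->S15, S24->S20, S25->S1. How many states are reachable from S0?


BFS from S0:
  layer 0: {S0}
Reachable set: {S0}
Count = 1

1


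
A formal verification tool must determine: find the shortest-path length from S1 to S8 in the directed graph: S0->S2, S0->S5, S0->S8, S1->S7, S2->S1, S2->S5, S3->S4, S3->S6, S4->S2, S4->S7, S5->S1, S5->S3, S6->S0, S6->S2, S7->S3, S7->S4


BFS layer-by-layer from S1:
  dist 0: {S1}
  dist 1: {S7}
  dist 2: {S3, S4}
  dist 3: {S2, S6}
  dist 4: {S0, S5}
  dist 5: {S8}
  -> S8 reached at distance 5
Shortest path length = 5

5


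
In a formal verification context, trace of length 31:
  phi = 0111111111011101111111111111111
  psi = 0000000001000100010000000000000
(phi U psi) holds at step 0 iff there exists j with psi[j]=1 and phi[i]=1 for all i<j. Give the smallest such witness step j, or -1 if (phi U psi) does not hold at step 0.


(phi U psi) at 0: need smallest j with psi[j]=1 and phi[i]=1 for all i in [0,j).
Scan from step 0:
  step 0: phi=0 -> phi-prefix broken from here
  step 9: psi=1 but phi already failed -> not a witness
  step 13: psi=1 but phi already failed -> not a witness
  step 17: psi=1 but phi already failed -> not a witness
  end of trace: no witness -> -1
Witness step = -1

-1


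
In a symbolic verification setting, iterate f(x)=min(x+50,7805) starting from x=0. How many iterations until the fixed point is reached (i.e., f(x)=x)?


Step 1: x=0, cap=7805, increment=50
Step 2: x grows by 50 each step until capped at 7805; fixed point is x=7805
Step 3: iterations = ceil(7805/50) = 157

157


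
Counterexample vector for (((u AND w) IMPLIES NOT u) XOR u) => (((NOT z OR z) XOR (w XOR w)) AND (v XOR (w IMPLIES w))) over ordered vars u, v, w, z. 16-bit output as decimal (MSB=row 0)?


F1 = (((u AND w) IMPLIES NOT u) XOR u)
F2 = (((NOT z OR z) XOR (w XOR w)) AND (v XOR (w IMPLIES w)))
Counterexample to F1=>F2 is where F1=1 and F2=0.
Evaluate each row (bits = u,v,w,z, MSB first):
  row 0 [0000]: F1=1 F2=1 -> F1&~F2 -> 0
  row 1 [0001]: F1=1 F2=1 -> F1&~F2 -> 0
  row 2 [0010]: F1=1 F2=1 -> F1&~F2 -> 0
  row 3 [0011]: F1=1 F2=1 -> F1&~F2 -> 0
  row 4 [0100]: F1=1 F2=0 -> F1&~F2 -> 1
  row 5 [0101]: F1=1 F2=0 -> F1&~F2 -> 1
  row 6 [0110]: F1=1 F2=0 -> F1&~F2 -> 1
  row 7 [0111]: F1=1 F2=0 -> F1&~F2 -> 1
  row 8 [1000]: F1=0 F2=1 -> F1&~F2 -> 0
  row 9 [1001]: F1=0 F2=1 -> F1&~F2 -> 0
  row 10 [1010]: F1=1 F2=1 -> F1&~F2 -> 0
  row 11 [1011]: F1=1 F2=1 -> F1&~F2 -> 0
  row 12 [1100]: F1=0 F2=0 -> F1&~F2 -> 0
  row 13 [1101]: F1=0 F2=0 -> F1&~F2 -> 0
  row 14 [1110]: F1=1 F2=0 -> F1&~F2 -> 1
  row 15 [1111]: F1=1 F2=0 -> F1&~F2 -> 1
Full result column, 4 rows per line (u,v fixed per line; w,z runs 00..11 left to right):
  rows 0-3 [u,v=00]: 0000  = hex 0
  rows 4-7 [u,v=01]: 1111  = hex F
  rows 8-11 [u,v=10]: 0000  = hex 0
  rows 12-15 [u,v=11]: 0011  = hex 3
Counterexample vector (row 0 .. row 15) = 0000111100000011
Output column grouped in 4s = 0000 1111 0000 0011 = 0x0F03
Convert to decimal digit by digit (value = value*16 + digit):
  0 -> 0
  0*16 + 15 (F) = 15
  15*16 + 0 = 240
  240*16 + 3 = 3843
Decimal = 3843

3843


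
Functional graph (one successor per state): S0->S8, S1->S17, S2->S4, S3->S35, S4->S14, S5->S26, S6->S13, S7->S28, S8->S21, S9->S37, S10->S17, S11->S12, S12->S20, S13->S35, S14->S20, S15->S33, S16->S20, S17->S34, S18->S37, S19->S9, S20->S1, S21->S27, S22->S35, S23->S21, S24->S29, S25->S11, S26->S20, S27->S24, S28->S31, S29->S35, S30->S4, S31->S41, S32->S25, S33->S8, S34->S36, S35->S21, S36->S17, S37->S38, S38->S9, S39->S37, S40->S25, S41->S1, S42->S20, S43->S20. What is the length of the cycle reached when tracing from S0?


Trace from S0 until a state repeats:
  S0 -> S8 -> S21 -> S27 -> S24 -> S29 -> S35 -> S21
S21 first seen at step 2, revisited at step 7.
Cycle length = 7 - 2 = 5

5


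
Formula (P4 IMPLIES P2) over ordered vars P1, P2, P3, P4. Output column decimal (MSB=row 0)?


Formula: (P4 IMPLIES P2) over P1, P2, P3, P4 (16 rows)
Evaluate each row (bits = P1,P2,P3,P4, MSB first):
  row 0 [0000]: (0 IMPLIES 0) -> 1
  row 1 [0001]: (1 IMPLIES 0) -> 0
  row 2 [0010]: (0 IMPLIES 0) -> 1
  row 3 [0011]: (1 IMPLIES 0) -> 0
  row 4 [0100]: (0 IMPLIES 1) -> 1
  row 5 [0101]: (1 IMPLIES 1) -> 1
  row 6 [0110]: (0 IMPLIES 1) -> 1
  row 7 [0111]: (1 IMPLIES 1) -> 1
  row 8 [1000]: (0 IMPLIES 0) -> 1
  row 9 [1001]: (1 IMPLIES 0) -> 0
  row 10 [1010]: (0 IMPLIES 0) -> 1
  row 11 [1011]: (1 IMPLIES 0) -> 0
  row 12 [1100]: (0 IMPLIES 1) -> 1
  row 13 [1101]: (1 IMPLIES 1) -> 1
  row 14 [1110]: (0 IMPLIES 1) -> 1
  row 15 [1111]: (1 IMPLIES 1) -> 1
Full result column, 4 rows per line (P1,P2 fixed per line; P3,P4 runs 00..11 left to right):
  rows 0-3 [P1,P2=00]: 1010  = hex A
  rows 4-7 [P1,P2=01]: 1111  = hex F
  rows 8-11 [P1,P2=10]: 1010  = hex A
  rows 12-15 [P1,P2=11]: 1111  = hex F
Output column (row 0 .. row 15) = 1010111110101111
Output column grouped in 4s = 1010 1111 1010 1111 = 0xAFAF
Convert to decimal digit by digit (value = value*16 + digit):
  A -> 10
  10*16 + 15 (F) = 175
  175*16 + 10 (A) = 2810
  2810*16 + 15 (F) = 44975
Decimal = 44975

44975


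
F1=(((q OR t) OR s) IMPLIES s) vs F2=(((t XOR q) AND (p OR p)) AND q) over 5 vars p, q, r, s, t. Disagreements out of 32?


F1 = (((q OR t) OR s) IMPLIES s)
F2 = (((t XOR q) AND (p OR p)) AND q)
Evaluate both on each of 32 rows (bits = p,q,r,s,t):
  row 0 [00000]: F1=1 F2=0 (differ) -> 1
  row 1 [00001]: F1=0 F2=0 -> 0
  row 2 [00010]: F1=1 F2=0 (differ) -> 1
  row 3 [00011]: F1=1 F2=0 (differ) -> 1
  row 4 [00100]: F1=1 F2=0 (differ) -> 1
  row 5 [00101]: F1=0 F2=0 -> 0
  row 6 [00110]: F1=1 F2=0 (differ) -> 1
  row 7 [00111]: F1=1 F2=0 (differ) -> 1
  row 8 [01000]: F1=0 F2=0 -> 0
  row 9 [01001]: F1=0 F2=0 -> 0
  row 10 [01010]: F1=1 F2=0 (differ) -> 1
  row 11 [01011]: F1=1 F2=0 (differ) -> 1
  row 12 [01100]: F1=0 F2=0 -> 0
  row 13 [01101]: F1=0 F2=0 -> 0
  row 14 [01110]: F1=1 F2=0 (differ) -> 1
  row 15 [01111]: F1=1 F2=0 (differ) -> 1
  row 16 [10000]: F1=1 F2=0 (differ) -> 1
  row 17 [10001]: F1=0 F2=0 -> 0
  row 18 [10010]: F1=1 F2=0 (differ) -> 1
  row 19 [10011]: F1=1 F2=0 (differ) -> 1
  row 20 [10100]: F1=1 F2=0 (differ) -> 1
  row 21 [10101]: F1=0 F2=0 -> 0
  row 22 [10110]: F1=1 F2=0 (differ) -> 1
  row 23 [10111]: F1=1 F2=0 (differ) -> 1
  row 24 [11000]: F1=0 F2=1 (differ) -> 1
  row 25 [11001]: F1=0 F2=0 -> 0
  row 26 [11010]: F1=1 F2=1 -> 0
  row 27 [11011]: F1=1 F2=0 (differ) -> 1
  row 28 [11100]: F1=0 F2=1 (differ) -> 1
  row 29 [11101]: F1=0 F2=0 -> 0
  row 30 [11110]: F1=1 F2=1 -> 0
  row 31 [11111]: F1=1 F2=0 (differ) -> 1
Full result column, 8 rows per line (p,q fixed per line; r,s,t runs 000..111 left to right):
  rows 0-7 [p,q=00]: 10111011  (ones: 6)
  rows 8-15 [p,q=01]: 00110011  (ones: 4)
  rows 16-23 [p,q=10]: 10111011  (ones: 6)
  rows 24-31 [p,q=11]: 10011001  (ones: 4)
Disagreements = 6+4+6+4 = 20

20


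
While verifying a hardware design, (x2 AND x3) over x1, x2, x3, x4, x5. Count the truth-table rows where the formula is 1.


Formula: (x2 AND x3) over 5 vars (32 rows)
Evaluate each row (x1, x2, x3, x4, x5 as bits, MSB first):
  row 0 [00000]: (0 AND 0) -> 0
  row 1 [00001]: (0 AND 0) -> 0
  row 2 [00010]: (0 AND 0) -> 0
  row 3 [00011]: (0 AND 0) -> 0
  row 4 [00100]: (0 AND 1) -> 0
  row 5 [00101]: (0 AND 1) -> 0
  row 6 [00110]: (0 AND 1) -> 0
  row 7 [00111]: (0 AND 1) -> 0
  row 8 [01000]: (1 AND 0) -> 0
  row 9 [01001]: (1 AND 0) -> 0
  row 10 [01010]: (1 AND 0) -> 0
  row 11 [01011]: (1 AND 0) -> 0
  row 12 [01100]: (1 AND 1) -> 1
  row 13 [01101]: (1 AND 1) -> 1
  row 14 [01110]: (1 AND 1) -> 1
  row 15 [01111]: (1 AND 1) -> 1
  row 16 [10000]: (0 AND 0) -> 0
  row 17 [10001]: (0 AND 0) -> 0
  row 18 [10010]: (0 AND 0) -> 0
  row 19 [10011]: (0 AND 0) -> 0
  row 20 [10100]: (0 AND 1) -> 0
  row 21 [10101]: (0 AND 1) -> 0
  row 22 [10110]: (0 AND 1) -> 0
  row 23 [10111]: (0 AND 1) -> 0
  row 24 [11000]: (1 AND 0) -> 0
  row 25 [11001]: (1 AND 0) -> 0
  row 26 [11010]: (1 AND 0) -> 0
  row 27 [11011]: (1 AND 0) -> 0
  row 28 [11100]: (1 AND 1) -> 1
  row 29 [11101]: (1 AND 1) -> 1
  row 30 [11110]: (1 AND 1) -> 1
  row 31 [11111]: (1 AND 1) -> 1
Full result column, 8 rows per line (x1,x2 fixed per line; x3,x4,x5 runs 000..111 left to right):
  rows 0-7 [x1,x2=00]: 00000000  (ones: 0)
  rows 8-15 [x1,x2=01]: 00001111  (ones: 4)
  rows 16-23 [x1,x2=10]: 00000000  (ones: 0)
  rows 24-31 [x1,x2=11]: 00001111  (ones: 4)
Count of 1-rows = 0+4+0+4 = 8

8


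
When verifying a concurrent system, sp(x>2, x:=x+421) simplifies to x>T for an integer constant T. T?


Formula: sp(P, x:=E) = exists old_x. (x = E[old_x/x]) AND P[old_x/x] (old_x is the value of x before the assignment; eliminate old_x by solving x = E[old_x/x] for old_x)
Step 1: Precondition P: x>2, i.e. old_x > 2
Step 2: Assignment gives x = old_x + 421, so old_x = x - 421
Step 3: Substitute into P: x - 421 > 2
Step 4: Simplify: x > 2+421 = 423

423


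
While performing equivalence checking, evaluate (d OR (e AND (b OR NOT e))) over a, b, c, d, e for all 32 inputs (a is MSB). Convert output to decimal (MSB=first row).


Formula: (d OR (e AND (b OR NOT e))) over a, b, c, d, e (32 rows)
Evaluate each row (bits = a,b,c,d,e, MSB first):
  row 0 [00000]: (0 OR (0 AND (0 OR NOT 0))) -> 0
  row 1 [00001]: (0 OR (1 AND (0 OR NOT 1))) -> 0
  row 2 [00010]: (1 OR (0 AND (0 OR NOT 0))) -> 1
  row 3 [00011]: (1 OR (1 AND (0 OR NOT 1))) -> 1
  row 4 [00100]: (0 OR (0 AND (0 OR NOT 0))) -> 0
  row 5 [00101]: (0 OR (1 AND (0 OR NOT 1))) -> 0
  row 6 [00110]: (1 OR (0 AND (0 OR NOT 0))) -> 1
  row 7 [00111]: (1 OR (1 AND (0 OR NOT 1))) -> 1
  row 8 [01000]: (0 OR (0 AND (1 OR NOT 0))) -> 0
  row 9 [01001]: (0 OR (1 AND (1 OR NOT 1))) -> 1
  row 10 [01010]: (1 OR (0 AND (1 OR NOT 0))) -> 1
  row 11 [01011]: (1 OR (1 AND (1 OR NOT 1))) -> 1
  row 12 [01100]: (0 OR (0 AND (1 OR NOT 0))) -> 0
  row 13 [01101]: (0 OR (1 AND (1 OR NOT 1))) -> 1
  row 14 [01110]: (1 OR (0 AND (1 OR NOT 0))) -> 1
  row 15 [01111]: (1 OR (1 AND (1 OR NOT 1))) -> 1
  row 16 [10000]: (0 OR (0 AND (0 OR NOT 0))) -> 0
  row 17 [10001]: (0 OR (1 AND (0 OR NOT 1))) -> 0
  row 18 [10010]: (1 OR (0 AND (0 OR NOT 0))) -> 1
  row 19 [10011]: (1 OR (1 AND (0 OR NOT 1))) -> 1
  row 20 [10100]: (0 OR (0 AND (0 OR NOT 0))) -> 0
  row 21 [10101]: (0 OR (1 AND (0 OR NOT 1))) -> 0
  row 22 [10110]: (1 OR (0 AND (0 OR NOT 0))) -> 1
  row 23 [10111]: (1 OR (1 AND (0 OR NOT 1))) -> 1
  row 24 [11000]: (0 OR (0 AND (1 OR NOT 0))) -> 0
  row 25 [11001]: (0 OR (1 AND (1 OR NOT 1))) -> 1
  row 26 [11010]: (1 OR (0 AND (1 OR NOT 0))) -> 1
  row 27 [11011]: (1 OR (1 AND (1 OR NOT 1))) -> 1
  row 28 [11100]: (0 OR (0 AND (1 OR NOT 0))) -> 0
  row 29 [11101]: (0 OR (1 AND (1 OR NOT 1))) -> 1
  row 30 [11110]: (1 OR (0 AND (1 OR NOT 0))) -> 1
  row 31 [11111]: (1 OR (1 AND (1 OR NOT 1))) -> 1
Full result column, 4 rows per line (a,b,c fixed per line; d,e runs 00..11 left to right):
  rows 0-3 [a,b,c=000]: 0011  = hex 3
  rows 4-7 [a,b,c=001]: 0011  = hex 3
  rows 8-11 [a,b,c=010]: 0111  = hex 7
  rows 12-15 [a,b,c=011]: 0111  = hex 7
  rows 16-19 [a,b,c=100]: 0011  = hex 3
  rows 20-23 [a,b,c=101]: 0011  = hex 3
  rows 24-27 [a,b,c=110]: 0111  = hex 7
  rows 28-31 [a,b,c=111]: 0111  = hex 7
Output column (row 0 .. row 31) = 00110011011101110011001101110111
Output column grouped in 4s = 0011 0011 0111 0111 0011 0011 0111 0111 = 0x33773377
Convert to decimal digit by digit (value = value*16 + digit):
  3 -> 3
  3*16 + 3 = 51
  51*16 + 7 = 823
  823*16 + 7 = 13175
  13175*16 + 3 = 210803
  210803*16 + 3 = 3372851
  3372851*16 + 7 = 53965623
  53965623*16 + 7 = 863449975
Decimal = 863449975

863449975


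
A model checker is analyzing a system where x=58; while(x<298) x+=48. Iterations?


Step 1: x goes from 58 toward 298 by 48; the body runs while x<298, so iterations = ceil((bound-start)/step)
Step 2: Distance=240
Step 3: ceil(240/48)=5

5


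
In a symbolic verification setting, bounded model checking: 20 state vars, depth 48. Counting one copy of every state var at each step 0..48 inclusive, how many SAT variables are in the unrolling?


BMC unrolls to depth k, creating one copy of each state var for steps 0..k.
Step count = 48 + 1 = 49 (steps 0 through 48)
Vars per step = 20
Total = 20 * 49 = 980

980


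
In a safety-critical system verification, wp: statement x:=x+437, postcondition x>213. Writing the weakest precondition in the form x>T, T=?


Formula: wp(x:=E, P) = P[E/x] (substitute E for x in postcondition)
Step 1: Postcondition: x>213
Step 2: Substitute x+437 for x: x+437>213
Step 3: Solve for x: x > 213-437 = -224

-224


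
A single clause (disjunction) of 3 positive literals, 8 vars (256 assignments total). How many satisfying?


Step 1: Total=2^8=256
Step 2: Unsat when all 3 false: 2^5=32
Step 3: Sat=256-32=224

224


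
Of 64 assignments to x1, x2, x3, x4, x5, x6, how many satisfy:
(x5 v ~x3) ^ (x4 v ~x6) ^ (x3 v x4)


CNF with 3 clauses over 6 vars (64 assignments).
An assignment satisfies CNF iff every clause has >=1 true literal.
Check each row (bits = x1,x2,x3,x4,x5,x6; clause T/F shown):
  row 0 [000000]: clauses=TTF -> 0
  row 1 [000001]: clauses=TFF -> 0
  row 2 [000010]: clauses=TTF -> 0
  row 3 [000011]: clauses=TFF -> 0
  row 4 [000100]: clauses=TTT -> 1
  (every remaining row is evaluated the same way; all 64 results are listed next)
Full result column, 8 rows per line (x1,x2,x3 fixed per line; x4,x5,x6 runs 000..111 left to right):
  rows 0-7 [x1,x2,x3=000]: 00001111  (ones: 4)
  rows 8-15 [x1,x2,x3=001]: 00100011  (ones: 3)
  rows 16-23 [x1,x2,x3=010]: 00001111  (ones: 4)
  rows 24-31 [x1,x2,x3=011]: 00100011  (ones: 3)
  rows 32-39 [x1,x2,x3=100]: 00001111  (ones: 4)
  rows 40-47 [x1,x2,x3=101]: 00100011  (ones: 3)
  rows 48-55 [x1,x2,x3=110]: 00001111  (ones: 4)
  rows 56-63 [x1,x2,x3=111]: 00100011  (ones: 3)
Satisfying assignments = 4+3+4+3+4+3+4+3 = 28

28


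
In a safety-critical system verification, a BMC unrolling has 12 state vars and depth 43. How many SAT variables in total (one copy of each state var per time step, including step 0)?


BMC unrolls to depth k, creating one copy of each state var for steps 0..k.
Step count = 43 + 1 = 44 (steps 0 through 43)
Vars per step = 12
Total = 12 * 44 = 528

528


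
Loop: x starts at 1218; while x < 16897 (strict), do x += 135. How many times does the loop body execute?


Step 1: x goes from 1218 toward 16897 by 135; the body runs while x<16897, so iterations = ceil((bound-start)/step)
Step 2: Distance=15679
Step 3: ceil(15679/135)=117

117


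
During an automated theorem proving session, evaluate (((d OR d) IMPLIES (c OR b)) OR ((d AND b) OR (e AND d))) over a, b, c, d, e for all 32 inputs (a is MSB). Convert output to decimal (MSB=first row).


Formula: (((d OR d) IMPLIES (c OR b)) OR ((d AND b) OR (e AND d))) over a, b, c, d, e (32 rows)
Evaluate each row (bits = a,b,c,d,e, MSB first):
  row 0 [00000]: (((0 OR 0) IMPLIES (0 OR 0)) OR ((0 AND 0) OR (0 AND 0))) -> 1
  row 1 [00001]: (((0 OR 0) IMPLIES (0 OR 0)) OR ((0 AND 0) OR (1 AND 0))) -> 1
  row 2 [00010]: (((1 OR 1) IMPLIES (0 OR 0)) OR ((1 AND 0) OR (0 AND 1))) -> 0
  row 3 [00011]: (((1 OR 1) IMPLIES (0 OR 0)) OR ((1 AND 0) OR (1 AND 1))) -> 1
  row 4 [00100]: (((0 OR 0) IMPLIES (1 OR 0)) OR ((0 AND 0) OR (0 AND 0))) -> 1
  row 5 [00101]: (((0 OR 0) IMPLIES (1 OR 0)) OR ((0 AND 0) OR (1 AND 0))) -> 1
  row 6 [00110]: (((1 OR 1) IMPLIES (1 OR 0)) OR ((1 AND 0) OR (0 AND 1))) -> 1
  row 7 [00111]: (((1 OR 1) IMPLIES (1 OR 0)) OR ((1 AND 0) OR (1 AND 1))) -> 1
  row 8 [01000]: (((0 OR 0) IMPLIES (0 OR 1)) OR ((0 AND 1) OR (0 AND 0))) -> 1
  row 9 [01001]: (((0 OR 0) IMPLIES (0 OR 1)) OR ((0 AND 1) OR (1 AND 0))) -> 1
  row 10 [01010]: (((1 OR 1) IMPLIES (0 OR 1)) OR ((1 AND 1) OR (0 AND 1))) -> 1
  row 11 [01011]: (((1 OR 1) IMPLIES (0 OR 1)) OR ((1 AND 1) OR (1 AND 1))) -> 1
  row 12 [01100]: (((0 OR 0) IMPLIES (1 OR 1)) OR ((0 AND 1) OR (0 AND 0))) -> 1
  row 13 [01101]: (((0 OR 0) IMPLIES (1 OR 1)) OR ((0 AND 1) OR (1 AND 0))) -> 1
  row 14 [01110]: (((1 OR 1) IMPLIES (1 OR 1)) OR ((1 AND 1) OR (0 AND 1))) -> 1
  row 15 [01111]: (((1 OR 1) IMPLIES (1 OR 1)) OR ((1 AND 1) OR (1 AND 1))) -> 1
  row 16 [10000]: (((0 OR 0) IMPLIES (0 OR 0)) OR ((0 AND 0) OR (0 AND 0))) -> 1
  row 17 [10001]: (((0 OR 0) IMPLIES (0 OR 0)) OR ((0 AND 0) OR (1 AND 0))) -> 1
  row 18 [10010]: (((1 OR 1) IMPLIES (0 OR 0)) OR ((1 AND 0) OR (0 AND 1))) -> 0
  row 19 [10011]: (((1 OR 1) IMPLIES (0 OR 0)) OR ((1 AND 0) OR (1 AND 1))) -> 1
  row 20 [10100]: (((0 OR 0) IMPLIES (1 OR 0)) OR ((0 AND 0) OR (0 AND 0))) -> 1
  row 21 [10101]: (((0 OR 0) IMPLIES (1 OR 0)) OR ((0 AND 0) OR (1 AND 0))) -> 1
  row 22 [10110]: (((1 OR 1) IMPLIES (1 OR 0)) OR ((1 AND 0) OR (0 AND 1))) -> 1
  row 23 [10111]: (((1 OR 1) IMPLIES (1 OR 0)) OR ((1 AND 0) OR (1 AND 1))) -> 1
  row 24 [11000]: (((0 OR 0) IMPLIES (0 OR 1)) OR ((0 AND 1) OR (0 AND 0))) -> 1
  row 25 [11001]: (((0 OR 0) IMPLIES (0 OR 1)) OR ((0 AND 1) OR (1 AND 0))) -> 1
  row 26 [11010]: (((1 OR 1) IMPLIES (0 OR 1)) OR ((1 AND 1) OR (0 AND 1))) -> 1
  row 27 [11011]: (((1 OR 1) IMPLIES (0 OR 1)) OR ((1 AND 1) OR (1 AND 1))) -> 1
  row 28 [11100]: (((0 OR 0) IMPLIES (1 OR 1)) OR ((0 AND 1) OR (0 AND 0))) -> 1
  row 29 [11101]: (((0 OR 0) IMPLIES (1 OR 1)) OR ((0 AND 1) OR (1 AND 0))) -> 1
  row 30 [11110]: (((1 OR 1) IMPLIES (1 OR 1)) OR ((1 AND 1) OR (0 AND 1))) -> 1
  row 31 [11111]: (((1 OR 1) IMPLIES (1 OR 1)) OR ((1 AND 1) OR (1 AND 1))) -> 1
Full result column, 4 rows per line (a,b,c fixed per line; d,e runs 00..11 left to right):
  rows 0-3 [a,b,c=000]: 1101  = hex D
  rows 4-7 [a,b,c=001]: 1111  = hex F
  rows 8-11 [a,b,c=010]: 1111  = hex F
  rows 12-15 [a,b,c=011]: 1111  = hex F
  rows 16-19 [a,b,c=100]: 1101  = hex D
  rows 20-23 [a,b,c=101]: 1111  = hex F
  rows 24-27 [a,b,c=110]: 1111  = hex F
  rows 28-31 [a,b,c=111]: 1111  = hex F
Output column (row 0 .. row 31) = 11011111111111111101111111111111
Output column grouped in 4s = 1101 1111 1111 1111 1101 1111 1111 1111 = 0xDFFFDFFF
Convert to decimal digit by digit (value = value*16 + digit):
  D -> 13
  13*16 + 15 (F) = 223
  223*16 + 15 (F) = 3583
  3583*16 + 15 (F) = 57343
  57343*16 + 13 (D) = 917501
  917501*16 + 15 (F) = 14680031
  14680031*16 + 15 (F) = 234880511
  234880511*16 + 15 (F) = 3758088191
Decimal = 3758088191

3758088191


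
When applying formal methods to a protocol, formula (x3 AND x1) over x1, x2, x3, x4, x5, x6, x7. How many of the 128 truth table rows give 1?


Formula: (x3 AND x1) over 7 vars (128 rows)
Evaluate each row (x1, x2, x3, x4, x5, x6, x7 as bits, MSB first):
  row 0 [0000000]: (0 AND 0) -> 0
  row 1 [0000001]: (0 AND 0) -> 0
  row 2 [0000010]: (0 AND 0) -> 0
  row 3 [0000011]: (0 AND 0) -> 0
  row 4 [0000100]: (0 AND 0) -> 0
  (every remaining row is evaluated the same way; all 128 results are listed next)
Full result column, 8 rows per line (x1,x2,x3,x4 fixed per line; x5,x6,x7 runs 000..111 left to right):
  rows 0-7 [x1,x2,x3,x4=0000]: 00000000  (ones: 0)
  rows 8-15 [x1,x2,x3,x4=0001]: 00000000  (ones: 0)
  rows 16-23 [x1,x2,x3,x4=0010]: 00000000  (ones: 0)
  rows 24-31 [x1,x2,x3,x4=0011]: 00000000  (ones: 0)
  rows 32-39 [x1,x2,x3,x4=0100]: 00000000  (ones: 0)
  rows 40-47 [x1,x2,x3,x4=0101]: 00000000  (ones: 0)
  rows 48-55 [x1,x2,x3,x4=0110]: 00000000  (ones: 0)
  rows 56-63 [x1,x2,x3,x4=0111]: 00000000  (ones: 0)
  rows 64-71 [x1,x2,x3,x4=1000]: 00000000  (ones: 0)
  rows 72-79 [x1,x2,x3,x4=1001]: 00000000  (ones: 0)
  rows 80-87 [x1,x2,x3,x4=1010]: 11111111  (ones: 8)
  rows 88-95 [x1,x2,x3,x4=1011]: 11111111  (ones: 8)
  rows 96-103 [x1,x2,x3,x4=1100]: 00000000  (ones: 0)
  rows 104-111 [x1,x2,x3,x4=1101]: 00000000  (ones: 0)
  rows 112-119 [x1,x2,x3,x4=1110]: 11111111  (ones: 8)
  rows 120-127 [x1,x2,x3,x4=1111]: 11111111  (ones: 8)
Count of 1-rows = 0+0+0+0+0+0+0+0+0+0+8+8+0+0+8+8 = 32

32


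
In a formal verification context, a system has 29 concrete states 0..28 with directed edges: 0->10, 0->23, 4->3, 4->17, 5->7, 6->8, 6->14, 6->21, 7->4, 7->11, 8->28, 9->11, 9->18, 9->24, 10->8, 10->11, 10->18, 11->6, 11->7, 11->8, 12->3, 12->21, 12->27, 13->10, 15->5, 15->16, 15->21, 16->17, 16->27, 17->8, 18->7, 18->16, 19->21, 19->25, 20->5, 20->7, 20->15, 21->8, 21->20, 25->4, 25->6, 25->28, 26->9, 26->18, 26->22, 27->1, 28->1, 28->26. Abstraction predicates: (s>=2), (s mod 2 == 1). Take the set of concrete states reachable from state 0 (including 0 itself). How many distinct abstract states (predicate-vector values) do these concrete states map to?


BFS from 0:
Concrete reachable: {0, 1, 3, 4, 5, 6, 7, 8, 9, 10, 11, 14, 15, 16, 17, 18, 20, 21, 22, 23, 24, 26, 27, 28}
Abstract via predicates (s>=2), (s mod 2 == 1):
  (0,0) <- {0}
  (0,1) <- {1}
  (1,0) <- {4, 6, 8, 10, 14, 16, 18, 20, 22, 24, 26, 28}
  (1,1) <- {3, 5, 7, 9, 11, 15, 17, 21, 23, 27}
Distinct abstract states = 4

4


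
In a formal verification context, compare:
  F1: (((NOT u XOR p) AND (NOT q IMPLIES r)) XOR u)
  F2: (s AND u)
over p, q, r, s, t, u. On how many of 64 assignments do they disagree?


F1 = (((NOT u XOR p) AND (NOT q IMPLIES r)) XOR u)
F2 = (s AND u)
Evaluate both on each of 64 rows (bits = p,q,r,s,t,u):
  row 0 [000000]: F1=0 F2=0 -> 0
  row 1 [000001]: F1=1 F2=0 (differ) -> 1
  row 2 [000010]: F1=0 F2=0 -> 0
  row 3 [000011]: F1=1 F2=0 (differ) -> 1
  row 4 [000100]: F1=0 F2=0 -> 0
  (every remaining row is evaluated the same way; all 64 results are listed next)
Full result column, 8 rows per line (p,q,r fixed per line; s,t,u runs 000..111 left to right):
  rows 0-7 [p,q,r=000]: 01010000  (ones: 2)
  rows 8-15 [p,q,r=001]: 11111010  (ones: 6)
  rows 16-23 [p,q,r=010]: 11111010  (ones: 6)
  rows 24-31 [p,q,r=011]: 11111010  (ones: 6)
  rows 32-39 [p,q,r=100]: 01010000  (ones: 2)
  rows 40-47 [p,q,r=101]: 00000101  (ones: 2)
  rows 48-55 [p,q,r=110]: 00000101  (ones: 2)
  rows 56-63 [p,q,r=111]: 00000101  (ones: 2)
Disagreements = 2+6+6+6+2+2+2+2 = 28

28


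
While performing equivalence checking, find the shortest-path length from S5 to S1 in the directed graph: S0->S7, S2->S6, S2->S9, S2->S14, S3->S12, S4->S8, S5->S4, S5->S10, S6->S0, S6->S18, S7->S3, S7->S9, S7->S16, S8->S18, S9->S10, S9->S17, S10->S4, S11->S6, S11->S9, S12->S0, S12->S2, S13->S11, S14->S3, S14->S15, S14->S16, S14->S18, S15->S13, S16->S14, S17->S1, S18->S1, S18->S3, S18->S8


BFS layer-by-layer from S5:
  dist 0: {S5}
  dist 1: {S4, S10}
  dist 2: {S8}
  dist 3: {S18}
  dist 4: {S1, S3}
  -> S1 reached at distance 4
Shortest path length = 4

4


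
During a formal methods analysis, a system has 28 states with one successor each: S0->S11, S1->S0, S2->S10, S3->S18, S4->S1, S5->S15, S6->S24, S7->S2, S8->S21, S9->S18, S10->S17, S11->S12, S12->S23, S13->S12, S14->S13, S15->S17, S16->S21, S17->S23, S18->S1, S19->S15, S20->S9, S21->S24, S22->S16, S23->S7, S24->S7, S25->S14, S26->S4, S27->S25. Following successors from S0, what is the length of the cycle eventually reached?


Trace from S0 until a state repeats:
  S0 -> S11 -> S12 -> S23 -> S7 -> S2 -> S10 -> S17 -> S23
S23 first seen at step 3, revisited at step 8.
Cycle length = 8 - 3 = 5

5


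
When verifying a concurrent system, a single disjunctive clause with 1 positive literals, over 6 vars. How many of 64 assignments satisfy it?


Step 1: Total=2^6=64
Step 2: Unsat when all 1 false: 2^5=32
Step 3: Sat=64-32=32

32


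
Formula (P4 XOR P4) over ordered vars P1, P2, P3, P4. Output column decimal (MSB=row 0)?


Formula: (P4 XOR P4) over P1, P2, P3, P4 (16 rows)
Evaluate each row (bits = P1,P2,P3,P4, MSB first):
  row 0 [0000]: (0 XOR 0) -> 0
  row 1 [0001]: (1 XOR 1) -> 0
  row 2 [0010]: (0 XOR 0) -> 0
  row 3 [0011]: (1 XOR 1) -> 0
  row 4 [0100]: (0 XOR 0) -> 0
  row 5 [0101]: (1 XOR 1) -> 0
  row 6 [0110]: (0 XOR 0) -> 0
  row 7 [0111]: (1 XOR 1) -> 0
  row 8 [1000]: (0 XOR 0) -> 0
  row 9 [1001]: (1 XOR 1) -> 0
  row 10 [1010]: (0 XOR 0) -> 0
  row 11 [1011]: (1 XOR 1) -> 0
  row 12 [1100]: (0 XOR 0) -> 0
  row 13 [1101]: (1 XOR 1) -> 0
  row 14 [1110]: (0 XOR 0) -> 0
  row 15 [1111]: (1 XOR 1) -> 0
Full result column, 4 rows per line (P1,P2 fixed per line; P3,P4 runs 00..11 left to right):
  rows 0-3 [P1,P2=00]: 0000  = hex 0
  rows 4-7 [P1,P2=01]: 0000  = hex 0
  rows 8-11 [P1,P2=10]: 0000  = hex 0
  rows 12-15 [P1,P2=11]: 0000  = hex 0
Output column (row 0 .. row 15) = 0000000000000000
Output column grouped in 4s = 0000 0000 0000 0000 = 0x0000
Convert to decimal digit by digit (value = value*16 + digit):
  0 -> 0
  0*16 + 0 = 0
  0*16 + 0 = 0
  0*16 + 0 = 0
Decimal = 0

0


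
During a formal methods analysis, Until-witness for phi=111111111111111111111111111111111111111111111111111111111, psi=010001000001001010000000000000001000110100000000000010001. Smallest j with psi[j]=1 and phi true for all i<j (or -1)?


(phi U psi) at 0: need smallest j with psi[j]=1 and phi[i]=1 for all i in [0,j).
Scan from step 0:
  step 0: phi=1, psi=0 -> continue
  step 1: psi=1 and phi held for [0,1) -> witness found
Witness step = 1

1


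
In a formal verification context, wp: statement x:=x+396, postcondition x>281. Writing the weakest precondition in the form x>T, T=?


Formula: wp(x:=E, P) = P[E/x] (substitute E for x in postcondition)
Step 1: Postcondition: x>281
Step 2: Substitute x+396 for x: x+396>281
Step 3: Solve for x: x > 281-396 = -115

-115


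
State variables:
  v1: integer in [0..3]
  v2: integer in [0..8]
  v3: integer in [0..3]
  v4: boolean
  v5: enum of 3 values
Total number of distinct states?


State space = product of domain sizes of all variables.
Domain sizes:
  v1 (integer in [0..3]): 4
  v2 (integer in [0..8]): 9
  v3 (integer in [0..3]): 4
  v4 (boolean): 2
  v5 (enum of 3 values): 3
Product = 4 * 9 * 4 * 2 * 3 = 864

864


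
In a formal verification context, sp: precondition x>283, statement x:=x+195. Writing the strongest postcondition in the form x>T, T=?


Formula: sp(P, x:=E) = exists old_x. (x = E[old_x/x]) AND P[old_x/x] (old_x is the value of x before the assignment; eliminate old_x by solving x = E[old_x/x] for old_x)
Step 1: Precondition P: x>283, i.e. old_x > 283
Step 2: Assignment gives x = old_x + 195, so old_x = x - 195
Step 3: Substitute into P: x - 195 > 283
Step 4: Simplify: x > 283+195 = 478

478


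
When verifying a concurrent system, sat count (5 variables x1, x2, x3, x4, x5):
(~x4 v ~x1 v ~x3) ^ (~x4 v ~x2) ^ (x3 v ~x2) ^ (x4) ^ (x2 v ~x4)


CNF with 5 clauses over 5 vars (32 assignments).
An assignment satisfies CNF iff every clause has >=1 true literal.
Check each row (bits = x1,x2,x3,x4,x5; clause T/F shown):
  row 0 [00000]: clauses=TTTFT -> 0
  row 1 [00001]: clauses=TTTFT -> 0
  row 2 [00010]: clauses=TTTTF -> 0
  row 3 [00011]: clauses=TTTTF -> 0
  row 4 [00100]: clauses=TTTFT -> 0
  row 5 [00101]: clauses=TTTFT -> 0
  row 6 [00110]: clauses=TTTTF -> 0
  row 7 [00111]: clauses=TTTTF -> 0
  row 8 [01000]: clauses=TTFFT -> 0
  row 9 [01001]: clauses=TTFFT -> 0
  row 10 [01010]: clauses=TFFTT -> 0
  row 11 [01011]: clauses=TFFTT -> 0
  row 12 [01100]: clauses=TTTFT -> 0
  row 13 [01101]: clauses=TTTFT -> 0
  row 14 [01110]: clauses=TFTTT -> 0
  row 15 [01111]: clauses=TFTTT -> 0
  row 16 [10000]: clauses=TTTFT -> 0
  row 17 [10001]: clauses=TTTFT -> 0
  row 18 [10010]: clauses=TTTTF -> 0
  row 19 [10011]: clauses=TTTTF -> 0
  row 20 [10100]: clauses=TTTFT -> 0
  row 21 [10101]: clauses=TTTFT -> 0
  row 22 [10110]: clauses=FTTTF -> 0
  row 23 [10111]: clauses=FTTTF -> 0
  row 24 [11000]: clauses=TTFFT -> 0
  row 25 [11001]: clauses=TTFFT -> 0
  row 26 [11010]: clauses=TFFTT -> 0
  row 27 [11011]: clauses=TFFTT -> 0
  row 28 [11100]: clauses=TTTFT -> 0
  row 29 [11101]: clauses=TTTFT -> 0
  row 30 [11110]: clauses=FFTTT -> 0
  row 31 [11111]: clauses=FFTTT -> 0
Full result column, 8 rows per line (x1,x2 fixed per line; x3,x4,x5 runs 000..111 left to right):
  rows 0-7 [x1,x2=00]: 00000000  (ones: 0)
  rows 8-15 [x1,x2=01]: 00000000  (ones: 0)
  rows 16-23 [x1,x2=10]: 00000000  (ones: 0)
  rows 24-31 [x1,x2=11]: 00000000  (ones: 0)
Satisfying assignments = 0+0+0+0 = 0

0


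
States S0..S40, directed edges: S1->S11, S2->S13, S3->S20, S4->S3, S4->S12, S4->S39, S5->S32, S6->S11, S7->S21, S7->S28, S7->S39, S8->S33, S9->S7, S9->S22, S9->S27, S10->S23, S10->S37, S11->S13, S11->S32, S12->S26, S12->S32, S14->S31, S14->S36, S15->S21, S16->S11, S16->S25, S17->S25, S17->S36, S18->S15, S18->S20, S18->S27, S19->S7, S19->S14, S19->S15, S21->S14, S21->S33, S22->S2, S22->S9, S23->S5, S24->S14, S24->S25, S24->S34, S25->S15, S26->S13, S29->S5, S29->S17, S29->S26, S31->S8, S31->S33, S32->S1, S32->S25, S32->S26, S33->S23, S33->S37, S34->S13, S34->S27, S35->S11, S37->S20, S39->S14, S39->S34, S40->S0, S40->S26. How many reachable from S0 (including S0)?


BFS from S0:
  layer 0: {S0}
Reachable set: {S0}
Count = 1

1


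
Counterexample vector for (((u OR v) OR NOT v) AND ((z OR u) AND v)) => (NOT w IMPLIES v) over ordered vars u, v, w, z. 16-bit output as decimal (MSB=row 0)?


F1 = (((u OR v) OR NOT v) AND ((z OR u) AND v))
F2 = (NOT w IMPLIES v)
Counterexample to F1=>F2 is where F1=1 and F2=0.
Evaluate each row (bits = u,v,w,z, MSB first):
  row 0 [0000]: F1=0 F2=0 -> F1&~F2 -> 0
  row 1 [0001]: F1=0 F2=0 -> F1&~F2 -> 0
  row 2 [0010]: F1=0 F2=1 -> F1&~F2 -> 0
  row 3 [0011]: F1=0 F2=1 -> F1&~F2 -> 0
  row 4 [0100]: F1=0 F2=1 -> F1&~F2 -> 0
  row 5 [0101]: F1=1 F2=1 -> F1&~F2 -> 0
  row 6 [0110]: F1=0 F2=1 -> F1&~F2 -> 0
  row 7 [0111]: F1=1 F2=1 -> F1&~F2 -> 0
  row 8 [1000]: F1=0 F2=0 -> F1&~F2 -> 0
  row 9 [1001]: F1=0 F2=0 -> F1&~F2 -> 0
  row 10 [1010]: F1=0 F2=1 -> F1&~F2 -> 0
  row 11 [1011]: F1=0 F2=1 -> F1&~F2 -> 0
  row 12 [1100]: F1=1 F2=1 -> F1&~F2 -> 0
  row 13 [1101]: F1=1 F2=1 -> F1&~F2 -> 0
  row 14 [1110]: F1=1 F2=1 -> F1&~F2 -> 0
  row 15 [1111]: F1=1 F2=1 -> F1&~F2 -> 0
Full result column, 4 rows per line (u,v fixed per line; w,z runs 00..11 left to right):
  rows 0-3 [u,v=00]: 0000  = hex 0
  rows 4-7 [u,v=01]: 0000  = hex 0
  rows 8-11 [u,v=10]: 0000  = hex 0
  rows 12-15 [u,v=11]: 0000  = hex 0
Counterexample vector (row 0 .. row 15) = 0000000000000000
Output column grouped in 4s = 0000 0000 0000 0000 = 0x0000
Convert to decimal digit by digit (value = value*16 + digit):
  0 -> 0
  0*16 + 0 = 0
  0*16 + 0 = 0
  0*16 + 0 = 0
Decimal = 0

0


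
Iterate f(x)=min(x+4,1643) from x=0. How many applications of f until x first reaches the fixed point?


Step 1: x=0, cap=1643, increment=4
Step 2: x grows by 4 each step until capped at 1643; fixed point is x=1643
Step 3: iterations = ceil(1643/4) = 411

411


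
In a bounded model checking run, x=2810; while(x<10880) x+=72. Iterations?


Step 1: x goes from 2810 toward 10880 by 72; the body runs while x<10880, so iterations = ceil((bound-start)/step)
Step 2: Distance=8070
Step 3: ceil(8070/72)=113

113


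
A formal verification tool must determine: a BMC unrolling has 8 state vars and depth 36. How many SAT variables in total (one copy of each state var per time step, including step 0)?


BMC unrolls to depth k, creating one copy of each state var for steps 0..k.
Step count = 36 + 1 = 37 (steps 0 through 36)
Vars per step = 8
Total = 8 * 37 = 296

296


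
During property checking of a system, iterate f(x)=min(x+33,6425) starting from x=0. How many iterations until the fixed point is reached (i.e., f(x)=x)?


Step 1: x=0, cap=6425, increment=33
Step 2: x grows by 33 each step until capped at 6425; fixed point is x=6425
Step 3: iterations = ceil(6425/33) = 195

195


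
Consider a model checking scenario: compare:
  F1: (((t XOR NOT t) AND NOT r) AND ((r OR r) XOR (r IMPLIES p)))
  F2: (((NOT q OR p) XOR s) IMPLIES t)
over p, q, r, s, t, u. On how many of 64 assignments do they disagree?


F1 = (((t XOR NOT t) AND NOT r) AND ((r OR r) XOR (r IMPLIES p)))
F2 = (((NOT q OR p) XOR s) IMPLIES t)
Evaluate both on each of 64 rows (bits = p,q,r,s,t,u):
  row 0 [000000]: F1=1 F2=0 (differ) -> 1
  row 1 [000001]: F1=1 F2=0 (differ) -> 1
  row 2 [000010]: F1=1 F2=1 -> 0
  row 3 [000011]: F1=1 F2=1 -> 0
  row 4 [000100]: F1=1 F2=1 -> 0
  (every remaining row is evaluated the same way; all 64 results are listed next)
Full result column, 8 rows per line (p,q,r fixed per line; s,t,u runs 000..111 left to right):
  rows 0-7 [p,q,r=000]: 11000000  (ones: 2)
  rows 8-15 [p,q,r=001]: 00111111  (ones: 6)
  rows 16-23 [p,q,r=010]: 00001100  (ones: 2)
  rows 24-31 [p,q,r=011]: 11110011  (ones: 6)
  rows 32-39 [p,q,r=100]: 11000000  (ones: 2)
  rows 40-47 [p,q,r=101]: 00111111  (ones: 6)
  rows 48-55 [p,q,r=110]: 11000000  (ones: 2)
  rows 56-63 [p,q,r=111]: 00111111  (ones: 6)
Disagreements = 2+6+2+6+2+6+2+6 = 32

32


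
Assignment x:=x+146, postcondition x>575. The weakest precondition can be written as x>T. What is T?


Formula: wp(x:=E, P) = P[E/x] (substitute E for x in postcondition)
Step 1: Postcondition: x>575
Step 2: Substitute x+146 for x: x+146>575
Step 3: Solve for x: x > 575-146 = 429

429


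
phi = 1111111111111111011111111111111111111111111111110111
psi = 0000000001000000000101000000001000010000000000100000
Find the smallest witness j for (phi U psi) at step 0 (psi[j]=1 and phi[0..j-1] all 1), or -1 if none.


(phi U psi) at 0: need smallest j with psi[j]=1 and phi[i]=1 for all i in [0,j).
Scan from step 0:
  step 0: phi=1, psi=0 -> continue
  step 1: phi=1, psi=0 -> continue
  step 2: phi=1, psi=0 -> continue
  step 3: phi=1, psi=0 -> continue
  step 9: psi=1 and phi held for [0,9) -> witness found
Witness step = 9

9


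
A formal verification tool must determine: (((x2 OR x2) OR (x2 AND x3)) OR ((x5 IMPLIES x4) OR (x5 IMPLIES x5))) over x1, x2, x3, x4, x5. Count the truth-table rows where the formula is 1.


Formula: (((x2 OR x2) OR (x2 AND x3)) OR ((x5 IMPLIES x4) OR (x5 IMPLIES x5))) over 5 vars (32 rows)
Evaluate each row (x1, x2, x3, x4, x5 as bits, MSB first):
  row 0 [00000]: (((0 OR 0) OR (0 AND 0)) OR ((0 IMPLIES 0) OR (0 IMPLIES 0))) -> 1
  row 1 [00001]: (((0 OR 0) OR (0 AND 0)) OR ((1 IMPLIES 0) OR (1 IMPLIES 1))) -> 1
  row 2 [00010]: (((0 OR 0) OR (0 AND 0)) OR ((0 IMPLIES 1) OR (0 IMPLIES 0))) -> 1
  row 3 [00011]: (((0 OR 0) OR (0 AND 0)) OR ((1 IMPLIES 1) OR (1 IMPLIES 1))) -> 1
  row 4 [00100]: (((0 OR 0) OR (0 AND 1)) OR ((0 IMPLIES 0) OR (0 IMPLIES 0))) -> 1
  row 5 [00101]: (((0 OR 0) OR (0 AND 1)) OR ((1 IMPLIES 0) OR (1 IMPLIES 1))) -> 1
  row 6 [00110]: (((0 OR 0) OR (0 AND 1)) OR ((0 IMPLIES 1) OR (0 IMPLIES 0))) -> 1
  row 7 [00111]: (((0 OR 0) OR (0 AND 1)) OR ((1 IMPLIES 1) OR (1 IMPLIES 1))) -> 1
  row 8 [01000]: (((1 OR 1) OR (1 AND 0)) OR ((0 IMPLIES 0) OR (0 IMPLIES 0))) -> 1
  row 9 [01001]: (((1 OR 1) OR (1 AND 0)) OR ((1 IMPLIES 0) OR (1 IMPLIES 1))) -> 1
  row 10 [01010]: (((1 OR 1) OR (1 AND 0)) OR ((0 IMPLIES 1) OR (0 IMPLIES 0))) -> 1
  row 11 [01011]: (((1 OR 1) OR (1 AND 0)) OR ((1 IMPLIES 1) OR (1 IMPLIES 1))) -> 1
  row 12 [01100]: (((1 OR 1) OR (1 AND 1)) OR ((0 IMPLIES 0) OR (0 IMPLIES 0))) -> 1
  row 13 [01101]: (((1 OR 1) OR (1 AND 1)) OR ((1 IMPLIES 0) OR (1 IMPLIES 1))) -> 1
  row 14 [01110]: (((1 OR 1) OR (1 AND 1)) OR ((0 IMPLIES 1) OR (0 IMPLIES 0))) -> 1
  row 15 [01111]: (((1 OR 1) OR (1 AND 1)) OR ((1 IMPLIES 1) OR (1 IMPLIES 1))) -> 1
  row 16 [10000]: (((0 OR 0) OR (0 AND 0)) OR ((0 IMPLIES 0) OR (0 IMPLIES 0))) -> 1
  row 17 [10001]: (((0 OR 0) OR (0 AND 0)) OR ((1 IMPLIES 0) OR (1 IMPLIES 1))) -> 1
  row 18 [10010]: (((0 OR 0) OR (0 AND 0)) OR ((0 IMPLIES 1) OR (0 IMPLIES 0))) -> 1
  row 19 [10011]: (((0 OR 0) OR (0 AND 0)) OR ((1 IMPLIES 1) OR (1 IMPLIES 1))) -> 1
  row 20 [10100]: (((0 OR 0) OR (0 AND 1)) OR ((0 IMPLIES 0) OR (0 IMPLIES 0))) -> 1
  row 21 [10101]: (((0 OR 0) OR (0 AND 1)) OR ((1 IMPLIES 0) OR (1 IMPLIES 1))) -> 1
  row 22 [10110]: (((0 OR 0) OR (0 AND 1)) OR ((0 IMPLIES 1) OR (0 IMPLIES 0))) -> 1
  row 23 [10111]: (((0 OR 0) OR (0 AND 1)) OR ((1 IMPLIES 1) OR (1 IMPLIES 1))) -> 1
  row 24 [11000]: (((1 OR 1) OR (1 AND 0)) OR ((0 IMPLIES 0) OR (0 IMPLIES 0))) -> 1
  row 25 [11001]: (((1 OR 1) OR (1 AND 0)) OR ((1 IMPLIES 0) OR (1 IMPLIES 1))) -> 1
  row 26 [11010]: (((1 OR 1) OR (1 AND 0)) OR ((0 IMPLIES 1) OR (0 IMPLIES 0))) -> 1
  row 27 [11011]: (((1 OR 1) OR (1 AND 0)) OR ((1 IMPLIES 1) OR (1 IMPLIES 1))) -> 1
  row 28 [11100]: (((1 OR 1) OR (1 AND 1)) OR ((0 IMPLIES 0) OR (0 IMPLIES 0))) -> 1
  row 29 [11101]: (((1 OR 1) OR (1 AND 1)) OR ((1 IMPLIES 0) OR (1 IMPLIES 1))) -> 1
  row 30 [11110]: (((1 OR 1) OR (1 AND 1)) OR ((0 IMPLIES 1) OR (0 IMPLIES 0))) -> 1
  row 31 [11111]: (((1 OR 1) OR (1 AND 1)) OR ((1 IMPLIES 1) OR (1 IMPLIES 1))) -> 1
Full result column, 8 rows per line (x1,x2 fixed per line; x3,x4,x5 runs 000..111 left to right):
  rows 0-7 [x1,x2=00]: 11111111  (ones: 8)
  rows 8-15 [x1,x2=01]: 11111111  (ones: 8)
  rows 16-23 [x1,x2=10]: 11111111  (ones: 8)
  rows 24-31 [x1,x2=11]: 11111111  (ones: 8)
Count of 1-rows = 8+8+8+8 = 32

32


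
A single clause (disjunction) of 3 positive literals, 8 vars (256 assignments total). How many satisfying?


Step 1: Total=2^8=256
Step 2: Unsat when all 3 false: 2^5=32
Step 3: Sat=256-32=224

224


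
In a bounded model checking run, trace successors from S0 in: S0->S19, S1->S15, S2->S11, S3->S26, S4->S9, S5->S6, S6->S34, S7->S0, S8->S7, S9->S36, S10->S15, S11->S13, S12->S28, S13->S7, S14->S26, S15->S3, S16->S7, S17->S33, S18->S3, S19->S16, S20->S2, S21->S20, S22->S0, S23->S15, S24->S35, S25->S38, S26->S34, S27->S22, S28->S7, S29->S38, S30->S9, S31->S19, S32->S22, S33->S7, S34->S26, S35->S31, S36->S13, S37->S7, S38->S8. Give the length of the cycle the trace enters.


Trace from S0 until a state repeats:
  S0 -> S19 -> S16 -> S7 -> S0
S0 first seen at step 0, revisited at step 4.
Cycle length = 4 - 0 = 4

4


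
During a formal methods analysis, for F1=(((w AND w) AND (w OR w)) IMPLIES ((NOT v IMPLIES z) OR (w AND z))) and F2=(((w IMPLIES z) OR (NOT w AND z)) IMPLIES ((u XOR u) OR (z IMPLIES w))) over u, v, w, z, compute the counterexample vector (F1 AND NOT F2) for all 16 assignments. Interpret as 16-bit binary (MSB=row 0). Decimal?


F1 = (((w AND w) AND (w OR w)) IMPLIES ((NOT v IMPLIES z) OR (w AND z)))
F2 = (((w IMPLIES z) OR (NOT w AND z)) IMPLIES ((u XOR u) OR (z IMPLIES w)))
Counterexample to F1=>F2 is where F1=1 and F2=0.
Evaluate each row (bits = u,v,w,z, MSB first):
  row 0 [0000]: F1=1 F2=1 -> F1&~F2 -> 0
  row 1 [0001]: F1=1 F2=0 -> F1&~F2 -> 1
  row 2 [0010]: F1=0 F2=1 -> F1&~F2 -> 0
  row 3 [0011]: F1=1 F2=1 -> F1&~F2 -> 0
  row 4 [0100]: F1=1 F2=1 -> F1&~F2 -> 0
  row 5 [0101]: F1=1 F2=0 -> F1&~F2 -> 1
  row 6 [0110]: F1=1 F2=1 -> F1&~F2 -> 0
  row 7 [0111]: F1=1 F2=1 -> F1&~F2 -> 0
  row 8 [1000]: F1=1 F2=1 -> F1&~F2 -> 0
  row 9 [1001]: F1=1 F2=0 -> F1&~F2 -> 1
  row 10 [1010]: F1=0 F2=1 -> F1&~F2 -> 0
  row 11 [1011]: F1=1 F2=1 -> F1&~F2 -> 0
  row 12 [1100]: F1=1 F2=1 -> F1&~F2 -> 0
  row 13 [1101]: F1=1 F2=0 -> F1&~F2 -> 1
  row 14 [1110]: F1=1 F2=1 -> F1&~F2 -> 0
  row 15 [1111]: F1=1 F2=1 -> F1&~F2 -> 0
Full result column, 4 rows per line (u,v fixed per line; w,z runs 00..11 left to right):
  rows 0-3 [u,v=00]: 0100  = hex 4
  rows 4-7 [u,v=01]: 0100  = hex 4
  rows 8-11 [u,v=10]: 0100  = hex 4
  rows 12-15 [u,v=11]: 0100  = hex 4
Counterexample vector (row 0 .. row 15) = 0100010001000100
Output column grouped in 4s = 0100 0100 0100 0100 = 0x4444
Convert to decimal digit by digit (value = value*16 + digit):
  4 -> 4
  4*16 + 4 = 68
  68*16 + 4 = 1092
  1092*16 + 4 = 17476
Decimal = 17476

17476
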